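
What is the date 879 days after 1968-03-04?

July 31, 1970

+365 (one year) → Mar 4, 1969 (514 left).
+365 (one year) → Mar 4, 1970 (149 left).
Mar has 31 days: +28 → Apr 1, 1970 (121 left).
Apr has 30 days: +30 → May 1, 1970 (91 left).
May has 31 days: +31 → Jun 1, 1970 (60 left).
Jun has 30 days: +30 → Jul 1, 1970 (30 left).
+30 → Jul 31, 1970.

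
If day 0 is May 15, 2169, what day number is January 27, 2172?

987

May 15, 2169 → May 15, 2170: 365 days.
May 15, 2170 → May 15, 2171: 365 days.
May 15, 2171 → Jun 15, 2171: 31 days (May has 31).
Jun 15, 2171 → Jul 15, 2171: 30 days (June has 30).
Jul 15, 2171 → Aug 15, 2171: 31 days (July has 31).
Aug 15, 2171 → Sep 15, 2171: 31 days (August has 31).
Sep 15, 2171 → Oct 15, 2171: 30 days (September has 30).
Oct 15, 2171 → Nov 15, 2171: 31 days (October has 31).
Nov 15, 2171 → Dec 15, 2171: 30 days (November has 30).
Dec 15, 2171 → Jan 15, 2172: 31 days (December has 31).
Jan 15, 2172 → Jan 27, 2172: 12 days.
Total: 987 days.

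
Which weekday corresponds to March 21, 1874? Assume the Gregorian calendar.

Doomsday rule: the anchor day for the 1800s is Friday. For year 74: 74÷12 = 6 r 2, and 2÷4 = 0, so 6+2+0 = 8.
Friday + 8 ≡ Saturday — that's 1874's doomsday.
In March the doomsday date is Mar 14.
Mar 21 is 7 days after Mar 14; 7 mod 7 = 0, so Saturday + 0 = Saturday.

Saturday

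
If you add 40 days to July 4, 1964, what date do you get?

August 13, 1964

Jul has 31 days: +28 → Aug 1, 1964 (12 left).
+12 → Aug 13, 1964.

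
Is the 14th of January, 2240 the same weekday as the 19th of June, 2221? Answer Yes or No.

Yes

From Jun 19, 2221 to Jan 14, 2240 is 6783 days.
6783 mod 7 = 0, so they are the same weekday.
(Jun 19, 2221 is a Tuesday; Jan 14, 2240 is a Tuesday.)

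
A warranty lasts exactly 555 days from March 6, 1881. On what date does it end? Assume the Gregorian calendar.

September 12, 1882

+365 (one year) → Mar 6, 1882 (190 left).
Mar has 31 days: +26 → Apr 1, 1882 (164 left).
Apr has 30 days: +30 → May 1, 1882 (134 left).
May has 31 days: +31 → Jun 1, 1882 (103 left).
Jun has 30 days: +30 → Jul 1, 1882 (73 left).
Jul has 31 days: +31 → Aug 1, 1882 (42 left).
Aug has 31 days: +31 → Sep 1, 1882 (11 left).
+11 → Sep 12, 1882.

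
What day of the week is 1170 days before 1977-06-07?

Monday

Jun 7, 1977 is a Tuesday.
1170 mod 7 = 1, so 1170 days before a Tuesday is Tuesday − 1 = Monday.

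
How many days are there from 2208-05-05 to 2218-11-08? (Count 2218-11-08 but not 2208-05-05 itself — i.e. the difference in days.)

3839

May 5, 2208 → May 5, 2209: 365 days.
May 5, 2209 → May 5, 2210: 365 days.
May 5, 2210 → May 5, 2211: 365 days.
May 5, 2211 → May 5, 2212: 366 days (Feb 29, 2212 is in that span).
May 5, 2212 → May 5, 2213: 365 days.
May 5, 2213 → May 5, 2214: 365 days.
May 5, 2214 → May 5, 2215: 365 days.
May 5, 2215 → May 5, 2216: 366 days (Feb 29, 2216 is in that span).
May 5, 2216 → May 5, 2217: 365 days.
May 5, 2217 → May 5, 2218: 365 days.
May 5, 2218 → Jun 5, 2218: 31 days (May has 31).
Jun 5, 2218 → Jul 5, 2218: 30 days (June has 30).
Jul 5, 2218 → Aug 5, 2218: 31 days (July has 31).
Aug 5, 2218 → Sep 5, 2218: 31 days (August has 31).
Sep 5, 2218 → Oct 5, 2218: 30 days (September has 30).
Oct 5, 2218 → Nov 5, 2218: 31 days (October has 31).
Nov 5, 2218 → Nov 8, 2218: 3 days.
Total: 3839 days.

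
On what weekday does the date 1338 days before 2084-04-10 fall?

Apr 10, 2084 is a Monday.
1338 mod 7 = 1, so 1338 days before a Monday is Monday − 1 = Sunday.

Sunday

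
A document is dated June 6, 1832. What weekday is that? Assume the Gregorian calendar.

Doomsday rule: the anchor day for the 1800s is Friday. For year 32: 32÷12 = 2 r 8, and 8÷4 = 2, so 2+8+2 = 12.
Friday + 12 ≡ Wednesday — that's 1832's doomsday.
In June the doomsday date is Jun 6.
Jun 6 is the doomsday itself: Wednesday.

Wednesday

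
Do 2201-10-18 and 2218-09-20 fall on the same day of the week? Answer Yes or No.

From Oct 18, 2201 to Sep 20, 2218 is 6181 days.
6181 mod 7 = 0, so they are the same weekday.
(Oct 18, 2201 is a Sunday; Sep 20, 2218 is a Sunday.)

Yes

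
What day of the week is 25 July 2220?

Doomsday rule: the anchor day for the 2200s is Friday. For year 20: 20÷12 = 1 r 8, and 8÷4 = 2, so 1+8+2 = 11.
Friday + 11 ≡ Tuesday — that's 2220's doomsday.
In July the doomsday date is Jul 11.
Jul 25 is 14 days after Jul 11; 14 mod 7 = 0, so Tuesday + 0 = Tuesday.

Tuesday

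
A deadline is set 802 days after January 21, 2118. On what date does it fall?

+365 (one year) → Jan 21, 2119 (437 left).
+365 (one year) → Jan 21, 2120 (72 left).
Jan has 31 days: +11 → Feb 1, 2120 (61 left).
Feb has 29 days: +29 → Mar 1, 2120 (32 left).
Mar has 31 days: +31 → Apr 1, 2120 (1 left).
+1 → Apr 2, 2120.

April 2, 2120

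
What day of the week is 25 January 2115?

Friday

Doomsday rule: the anchor day for the 2100s is Sunday. For year 15: 15÷12 = 1 r 3, and 3÷4 = 0, so 1+3+0 = 4.
Sunday + 4 ≡ Thursday — that's 2115's doomsday.
In January the doomsday date is Jan 3 (2115 is not a leap year).
Jan 25 is 22 days after Jan 3; 22 mod 7 = 1, so Thursday + 1 = Friday.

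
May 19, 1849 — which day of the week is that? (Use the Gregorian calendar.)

Doomsday rule: the anchor day for the 1800s is Friday. For year 49: 49÷12 = 4 r 1, and 1÷4 = 0, so 4+1+0 = 5.
Friday + 5 ≡ Wednesday — that's 1849's doomsday.
In May the doomsday date is May 9.
May 19 is 10 days after May 9; 10 mod 7 = 3, so Wednesday + 3 = Saturday.

Saturday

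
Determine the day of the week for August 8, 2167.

Doomsday rule: the anchor day for the 2100s is Sunday. For year 67: 67÷12 = 5 r 7, and 7÷4 = 1, so 5+7+1 = 13.
Sunday + 13 ≡ Saturday — that's 2167's doomsday.
In August the doomsday date is Aug 8.
Aug 8 is the doomsday itself: Saturday.

Saturday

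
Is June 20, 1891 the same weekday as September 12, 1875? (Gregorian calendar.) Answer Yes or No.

No

From Sep 12, 1875 to Jun 20, 1891 is 5760 days.
5760 mod 7 = 6, so they are different weekdays.
(Sep 12, 1875 is a Sunday; Jun 20, 1891 is a Saturday.)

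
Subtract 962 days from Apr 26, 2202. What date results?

−365 (one year) → Apr 26, 2201 (597 left).
−365 (one year) → Apr 26, 2200 (232 left).
−26 → Mar 31, 2200 (end of Mar, 31 days; 206 left).
−31 → Feb 28, 2200 (end of Feb, 28 days; 175 left).
−28 → Jan 31, 2200 (end of Jan, 31 days; 147 left).
−31 → Dec 31, 2199 (end of Dec, 31 days; 116 left).
−31 → Nov 30, 2199 (end of Nov, 30 days; 85 left).
−30 → Oct 31, 2199 (end of Oct, 31 days; 55 left).
−31 → Sep 30, 2199 (end of Sep, 30 days; 24 left).
−24 → Sep 6, 2199.

September 6, 2199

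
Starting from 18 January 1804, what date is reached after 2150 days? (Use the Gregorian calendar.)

+366 (one year; includes Feb 29, 1804) → Jan 18, 1805 (1784 left).
+365 (one year) → Jan 18, 1806 (1419 left).
+365 (one year) → Jan 18, 1807 (1054 left).
+365 (one year) → Jan 18, 1808 (689 left).
+366 (one year; includes Feb 29, 1808) → Jan 18, 1809 (323 left).
Jan has 31 days: +14 → Feb 1, 1809 (309 left).
Feb has 28 days: +28 → Mar 1, 1809 (281 left).
Mar has 31 days: +31 → Apr 1, 1809 (250 left).
Apr has 30 days: +30 → May 1, 1809 (220 left).
May has 31 days: +31 → Jun 1, 1809 (189 left).
Jun has 30 days: +30 → Jul 1, 1809 (159 left).
Jul has 31 days: +31 → Aug 1, 1809 (128 left).
Aug has 31 days: +31 → Sep 1, 1809 (97 left).
Sep has 30 days: +30 → Oct 1, 1809 (67 left).
Oct has 31 days: +31 → Nov 1, 1809 (36 left).
Nov has 30 days: +30 → Dec 1, 1809 (6 left).
+6 → Dec 7, 1809.

December 7, 1809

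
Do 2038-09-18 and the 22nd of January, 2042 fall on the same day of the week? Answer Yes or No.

No

From Sep 18, 2038 to Jan 22, 2042 is 1222 days.
1222 mod 7 = 4, so they are different weekdays.
(Sep 18, 2038 is a Saturday; Jan 22, 2042 is a Wednesday.)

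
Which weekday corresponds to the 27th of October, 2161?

Tuesday

January 1, 2161 is a Thursday.
Jan 1, 2161 → Feb 1, 2161: 31 days (January has 31).
Feb 1, 2161 → Mar 1, 2161: 28 days (February has 28).
Mar 1, 2161 → Apr 1, 2161: 31 days (March has 31).
Apr 1, 2161 → May 1, 2161: 30 days (April has 30).
May 1, 2161 → Jun 1, 2161: 31 days (May has 31).
Jun 1, 2161 → Jul 1, 2161: 30 days (June has 30).
Jul 1, 2161 → Aug 1, 2161: 31 days (July has 31).
Aug 1, 2161 → Sep 1, 2161: 31 days (August has 31).
Sep 1, 2161 → Oct 1, 2161: 30 days (September has 30).
Oct 1, 2161 → Oct 27, 2161: 26 days.
Total: 299 days.
299 mod 7 = 5, so Thursday + 5 = Tuesday.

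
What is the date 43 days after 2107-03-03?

Mar has 31 days: +29 → Apr 1, 2107 (14 left).
+14 → Apr 15, 2107.

April 15, 2107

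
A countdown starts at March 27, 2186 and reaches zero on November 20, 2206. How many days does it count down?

7542

Mar 27, 2186 → Mar 27, 2187: 365 days.
Mar 27, 2187 → Mar 27, 2188: 366 days (Feb 29, 2188 is in that span).
Mar 27, 2188 → Mar 27, 2189: 365 days.
Mar 27, 2189 → Mar 27, 2190: 365 days.
Mar 27, 2190 → Mar 27, 2191: 365 days.
Mar 27, 2191 → Mar 27, 2192: 366 days (Feb 29, 2192 is in that span).
Mar 27, 2192 → Mar 27, 2193: 365 days.
Mar 27, 2193 → Mar 27, 2194: 365 days.
Mar 27, 2194 → Mar 27, 2195: 365 days.
Mar 27, 2195 → Mar 27, 2196: 366 days (Feb 29, 2196 is in that span).
Mar 27, 2196 → Mar 27, 2197: 365 days.
Mar 27, 2197 → Mar 27, 2198: 365 days.
Mar 27, 2198 → Mar 27, 2199: 365 days.
Mar 27, 2199 → Mar 27, 2200: 365 days.
Mar 27, 2200 → Mar 27, 2201: 365 days.
Mar 27, 2201 → Mar 27, 2202: 365 days.
Mar 27, 2202 → Mar 27, 2203: 365 days.
Mar 27, 2203 → Mar 27, 2204: 366 days (Feb 29, 2204 is in that span).
Mar 27, 2204 → Mar 27, 2205: 365 days.
Mar 27, 2205 → Mar 27, 2206: 365 days.
Mar 27, 2206 → Apr 27, 2206: 31 days (March has 31).
Apr 27, 2206 → May 27, 2206: 30 days (April has 30).
May 27, 2206 → Jun 27, 2206: 31 days (May has 31).
Jun 27, 2206 → Jul 27, 2206: 30 days (June has 30).
Jul 27, 2206 → Aug 27, 2206: 31 days (July has 31).
Aug 27, 2206 → Sep 27, 2206: 31 days (August has 31).
Sep 27, 2206 → Oct 27, 2206: 30 days (September has 30).
Oct 27, 2206 → Nov 20, 2206: 24 days.
Total: 7542 days.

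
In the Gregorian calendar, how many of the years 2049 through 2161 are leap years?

27

Multiples of 4 in [2049,2161]: 28.
Of those, multiples of 100: 1 (not leap unless ÷400).
Multiples of 400: 0.
Leap years = 28 − 1 + 0 = 27.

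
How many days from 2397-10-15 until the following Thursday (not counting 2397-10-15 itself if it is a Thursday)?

1

Oct 15, 2397 is a Wednesday.
From Wednesday to the next Thursday is 1 day.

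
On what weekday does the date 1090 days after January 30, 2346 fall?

First find the weekday of Jan 30, 2346. Doomsday rule: the anchor day for the 2300s is Wednesday. For year 46: 46÷12 = 3 r 10, and 10÷4 = 2, so 3+10+2 = 15.
Wednesday + 15 ≡ Thursday — that's 2346's doomsday.
In January the doomsday date is Jan 3 (2346 is not a leap year).
Jan 30 is 27 days after Jan 3; 27 mod 7 = 6, so Thursday + 6 = Wednesday.
1090 mod 7 = 5, so 1090 days after a Wednesday is Wednesday + 5 = Monday.

Monday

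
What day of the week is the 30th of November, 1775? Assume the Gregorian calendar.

Thursday

Doomsday rule: the anchor day for the 1700s is Sunday. For year 75: 75÷12 = 6 r 3, and 3÷4 = 0, so 6+3+0 = 9.
Sunday + 9 ≡ Tuesday — that's 1775's doomsday.
In November the doomsday date is Nov 7.
Nov 30 is 23 days after Nov 7; 23 mod 7 = 2, so Tuesday + 2 = Thursday.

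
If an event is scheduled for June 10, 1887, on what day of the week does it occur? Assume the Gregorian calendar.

Doomsday rule: the anchor day for the 1800s is Friday. For year 87: 87÷12 = 7 r 3, and 3÷4 = 0, so 7+3+0 = 10.
Friday + 10 ≡ Monday — that's 1887's doomsday.
In June the doomsday date is Jun 6.
Jun 10 is 4 days after Jun 6; 4 mod 7 = 4, so Monday + 4 = Friday.

Friday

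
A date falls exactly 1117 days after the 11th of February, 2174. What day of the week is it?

Tuesday

Feb 11, 2174 is a Friday.
1117 mod 7 = 4, so 1117 days after a Friday is Friday + 4 = Tuesday.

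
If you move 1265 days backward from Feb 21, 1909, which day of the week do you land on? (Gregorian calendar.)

First find the weekday of Feb 21, 1909. Doomsday rule: the anchor day for the 1900s is Wednesday. For year 09: 9÷12 = 0 r 9, and 9÷4 = 2, so 0+9+2 = 11.
Wednesday + 11 ≡ Sunday — that's 1909's doomsday.
In February the doomsday date is Feb 28 (1909 is not a leap year).
Feb 21 is 7 days before Feb 28; 7 mod 7 = 0, so Sunday − 0 = Sunday.
1265 mod 7 = 5, so 1265 days before a Sunday is Sunday − 5 = Tuesday.

Tuesday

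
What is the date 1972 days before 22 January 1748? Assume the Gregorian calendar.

−365 (one year) → Jan 22, 1747 (1607 left).
−365 (one year) → Jan 22, 1746 (1242 left).
−365 (one year) → Jan 22, 1745 (877 left).
−366 (one year; includes Feb 29, 1744) → Jan 22, 1744 (511 left).
−365 (one year) → Jan 22, 1743 (146 left).
−22 → Dec 31, 1742 (end of Dec, 31 days; 124 left).
−31 → Nov 30, 1742 (end of Nov, 30 days; 93 left).
−30 → Oct 31, 1742 (end of Oct, 31 days; 63 left).
−31 → Sep 30, 1742 (end of Sep, 30 days; 32 left).
−30 → Aug 31, 1742 (end of Aug, 31 days; 2 left).
−2 → Aug 29, 1742.

August 29, 1742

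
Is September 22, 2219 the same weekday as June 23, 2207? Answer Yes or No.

No

From Jun 23, 2207 to Sep 22, 2219 is 4474 days.
4474 mod 7 = 1, so they are different weekdays.
(Jun 23, 2207 is a Tuesday; Sep 22, 2219 is a Wednesday.)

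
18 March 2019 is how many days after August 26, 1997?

Aug 26, 1997 → Aug 26, 1998: 365 days.
Aug 26, 1998 → Aug 26, 1999: 365 days.
Aug 26, 1999 → Aug 26, 2000: 366 days (Feb 29, 2000 is in that span).
Aug 26, 2000 → Aug 26, 2001: 365 days.
Aug 26, 2001 → Aug 26, 2002: 365 days.
Aug 26, 2002 → Aug 26, 2003: 365 days.
Aug 26, 2003 → Aug 26, 2004: 366 days (Feb 29, 2004 is in that span).
Aug 26, 2004 → Aug 26, 2005: 365 days.
Aug 26, 2005 → Aug 26, 2006: 365 days.
Aug 26, 2006 → Aug 26, 2007: 365 days.
Aug 26, 2007 → Aug 26, 2008: 366 days (Feb 29, 2008 is in that span).
Aug 26, 2008 → Aug 26, 2009: 365 days.
Aug 26, 2009 → Aug 26, 2010: 365 days.
Aug 26, 2010 → Aug 26, 2011: 365 days.
Aug 26, 2011 → Aug 26, 2012: 366 days (Feb 29, 2012 is in that span).
Aug 26, 2012 → Aug 26, 2013: 365 days.
Aug 26, 2013 → Aug 26, 2014: 365 days.
Aug 26, 2014 → Aug 26, 2015: 365 days.
Aug 26, 2015 → Aug 26, 2016: 366 days (Feb 29, 2016 is in that span).
Aug 26, 2016 → Aug 26, 2017: 365 days.
Aug 26, 2017 → Aug 26, 2018: 365 days.
Aug 26, 2018 → Sep 26, 2018: 31 days (August has 31).
Sep 26, 2018 → Oct 26, 2018: 30 days (September has 30).
Oct 26, 2018 → Nov 26, 2018: 31 days (October has 31).
Nov 26, 2018 → Dec 26, 2018: 30 days (November has 30).
Dec 26, 2018 → Jan 26, 2019: 31 days (December has 31).
Jan 26, 2019 → Feb 26, 2019: 31 days (January has 31).
Feb 26, 2019 → Mar 18, 2019: 20 days.
Total: 7874 days.

7874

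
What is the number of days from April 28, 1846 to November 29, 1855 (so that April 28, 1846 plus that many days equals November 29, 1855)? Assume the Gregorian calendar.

3502

Apr 28, 1846 → Apr 28, 1847: 365 days.
Apr 28, 1847 → Apr 28, 1848: 366 days (Feb 29, 1848 is in that span).
Apr 28, 1848 → Apr 28, 1849: 365 days.
Apr 28, 1849 → Apr 28, 1850: 365 days.
Apr 28, 1850 → Apr 28, 1851: 365 days.
Apr 28, 1851 → Apr 28, 1852: 366 days (Feb 29, 1852 is in that span).
Apr 28, 1852 → Apr 28, 1853: 365 days.
Apr 28, 1853 → Apr 28, 1854: 365 days.
Apr 28, 1854 → Apr 28, 1855: 365 days.
Apr 28, 1855 → May 28, 1855: 30 days (April has 30).
May 28, 1855 → Jun 28, 1855: 31 days (May has 31).
Jun 28, 1855 → Jul 28, 1855: 30 days (June has 30).
Jul 28, 1855 → Aug 28, 1855: 31 days (July has 31).
Aug 28, 1855 → Sep 28, 1855: 31 days (August has 31).
Sep 28, 1855 → Oct 28, 1855: 30 days (September has 30).
Oct 28, 1855 → Nov 28, 1855: 31 days (October has 31).
Nov 28, 1855 → Nov 29, 1855: 1 days.
Total: 3502 days.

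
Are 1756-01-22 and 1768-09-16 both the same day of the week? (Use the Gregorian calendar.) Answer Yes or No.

From Jan 22, 1756 to Sep 16, 1768 is 4621 days.
4621 mod 7 = 1, so they are different weekdays.
(Jan 22, 1756 is a Thursday; Sep 16, 1768 is a Friday.)

No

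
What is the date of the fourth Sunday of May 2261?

May 1, 2261 is a Wednesday.
The first Sunday is therefore May 5 (4 days later).
The fourth Sunday is 5 + 3×7 = May 26.

May 26, 2261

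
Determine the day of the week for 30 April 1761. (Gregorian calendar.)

Thursday

Doomsday rule: the anchor day for the 1700s is Sunday. For year 61: 61÷12 = 5 r 1, and 1÷4 = 0, so 5+1+0 = 6.
Sunday + 6 ≡ Saturday — that's 1761's doomsday.
In April the doomsday date is Apr 4.
Apr 30 is 26 days after Apr 4; 26 mod 7 = 5, so Saturday + 5 = Thursday.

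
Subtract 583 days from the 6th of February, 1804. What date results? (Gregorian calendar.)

July 3, 1802

−365 (one year) → Feb 6, 1803 (218 left).
−6 → Jan 31, 1803 (end of Jan, 31 days; 212 left).
−31 → Dec 31, 1802 (end of Dec, 31 days; 181 left).
−31 → Nov 30, 1802 (end of Nov, 30 days; 150 left).
−30 → Oct 31, 1802 (end of Oct, 31 days; 120 left).
−31 → Sep 30, 1802 (end of Sep, 30 days; 89 left).
−30 → Aug 31, 1802 (end of Aug, 31 days; 59 left).
−31 → Jul 31, 1802 (end of Jul, 31 days; 28 left).
−28 → Jul 3, 1802.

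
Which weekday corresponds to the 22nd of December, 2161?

Doomsday rule: the anchor day for the 2100s is Sunday. For year 61: 61÷12 = 5 r 1, and 1÷4 = 0, so 5+1+0 = 6.
Sunday + 6 ≡ Saturday — that's 2161's doomsday.
In December the doomsday date is Dec 12.
Dec 22 is 10 days after Dec 12; 10 mod 7 = 3, so Saturday + 3 = Tuesday.

Tuesday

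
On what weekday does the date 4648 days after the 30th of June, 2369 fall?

First find the weekday of Jun 30, 2369. Doomsday rule: the anchor day for the 2300s is Wednesday. For year 69: 69÷12 = 5 r 9, and 9÷4 = 2, so 5+9+2 = 16.
Wednesday + 16 ≡ Friday — that's 2369's doomsday.
In June the doomsday date is Jun 6.
Jun 30 is 24 days after Jun 6; 24 mod 7 = 3, so Friday + 3 = Monday.
4648 mod 7 = 0, so 4648 days after a Monday is Monday + 0 = Monday.

Monday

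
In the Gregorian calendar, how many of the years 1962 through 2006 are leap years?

11

Multiples of 4 in [1962,2006]: 11.
Of those, multiples of 100: 1 (not leap unless ÷400).
Multiples of 400: 1.
Leap years = 11 − 1 + 1 = 11.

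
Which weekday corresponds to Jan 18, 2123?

Monday

Doomsday rule: the anchor day for the 2100s is Sunday. For year 23: 23÷12 = 1 r 11, and 11÷4 = 2, so 1+11+2 = 14.
Sunday + 14 ≡ Sunday — that's 2123's doomsday.
In January the doomsday date is Jan 3 (2123 is not a leap year).
Jan 18 is 15 days after Jan 3; 15 mod 7 = 1, so Sunday + 1 = Monday.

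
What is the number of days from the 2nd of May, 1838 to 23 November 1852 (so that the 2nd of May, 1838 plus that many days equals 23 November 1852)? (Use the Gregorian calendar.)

5319

May 2, 1838 → May 2, 1839: 365 days.
May 2, 1839 → May 2, 1840: 366 days (Feb 29, 1840 is in that span).
May 2, 1840 → May 2, 1841: 365 days.
May 2, 1841 → May 2, 1842: 365 days.
May 2, 1842 → May 2, 1843: 365 days.
May 2, 1843 → May 2, 1844: 366 days (Feb 29, 1844 is in that span).
May 2, 1844 → May 2, 1845: 365 days.
May 2, 1845 → May 2, 1846: 365 days.
May 2, 1846 → May 2, 1847: 365 days.
May 2, 1847 → May 2, 1848: 366 days (Feb 29, 1848 is in that span).
May 2, 1848 → May 2, 1849: 365 days.
May 2, 1849 → May 2, 1850: 365 days.
May 2, 1850 → May 2, 1851: 365 days.
May 2, 1851 → May 2, 1852: 366 days (Feb 29, 1852 is in that span).
May 2, 1852 → Jun 2, 1852: 31 days (May has 31).
Jun 2, 1852 → Jul 2, 1852: 30 days (June has 30).
Jul 2, 1852 → Aug 2, 1852: 31 days (July has 31).
Aug 2, 1852 → Sep 2, 1852: 31 days (August has 31).
Sep 2, 1852 → Oct 2, 1852: 30 days (September has 30).
Oct 2, 1852 → Nov 2, 1852: 31 days (October has 31).
Nov 2, 1852 → Nov 23, 1852: 21 days.
Total: 5319 days.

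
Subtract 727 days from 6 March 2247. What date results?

March 9, 2245

−365 (one year) → Mar 6, 2246 (362 left).
−6 → Feb 28, 2246 (end of Feb, 28 days; 356 left).
−28 → Jan 31, 2246 (end of Jan, 31 days; 328 left).
−31 → Dec 31, 2245 (end of Dec, 31 days; 297 left).
−31 → Nov 30, 2245 (end of Nov, 30 days; 266 left).
−30 → Oct 31, 2245 (end of Oct, 31 days; 236 left).
−31 → Sep 30, 2245 (end of Sep, 30 days; 205 left).
−30 → Aug 31, 2245 (end of Aug, 31 days; 175 left).
−31 → Jul 31, 2245 (end of Jul, 31 days; 144 left).
−31 → Jun 30, 2245 (end of Jun, 30 days; 113 left).
−30 → May 31, 2245 (end of May, 31 days; 83 left).
−31 → Apr 30, 2245 (end of Apr, 30 days; 52 left).
−30 → Mar 31, 2245 (end of Mar, 31 days; 22 left).
−22 → Mar 9, 2245.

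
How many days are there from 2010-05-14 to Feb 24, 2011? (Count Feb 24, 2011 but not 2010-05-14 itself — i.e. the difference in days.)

286

May 14, 2010 → Jun 14, 2010: 31 days (May has 31).
Jun 14, 2010 → Jul 14, 2010: 30 days (June has 30).
Jul 14, 2010 → Aug 14, 2010: 31 days (July has 31).
Aug 14, 2010 → Sep 14, 2010: 31 days (August has 31).
Sep 14, 2010 → Oct 14, 2010: 30 days (September has 30).
Oct 14, 2010 → Nov 14, 2010: 31 days (October has 31).
Nov 14, 2010 → Dec 14, 2010: 30 days (November has 30).
Dec 14, 2010 → Jan 14, 2011: 31 days (December has 31).
Jan 14, 2011 → Feb 14, 2011: 31 days (January has 31).
Feb 14, 2011 → Feb 24, 2011: 10 days.
Total: 286 days.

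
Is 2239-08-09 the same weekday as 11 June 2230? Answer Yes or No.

Yes

From Jun 11, 2230 to Aug 9, 2239 is 3346 days.
3346 mod 7 = 0, so they are the same weekday.
(Jun 11, 2230 is a Friday; Aug 9, 2239 is a Friday.)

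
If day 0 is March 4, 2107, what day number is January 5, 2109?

673

Mar 4, 2107 → Mar 4, 2108: 366 days (Feb 29, 2108 is in that span).
Mar 4, 2108 → Apr 4, 2108: 31 days (March has 31).
Apr 4, 2108 → May 4, 2108: 30 days (April has 30).
May 4, 2108 → Jun 4, 2108: 31 days (May has 31).
Jun 4, 2108 → Jul 4, 2108: 30 days (June has 30).
Jul 4, 2108 → Aug 4, 2108: 31 days (July has 31).
Aug 4, 2108 → Sep 4, 2108: 31 days (August has 31).
Sep 4, 2108 → Oct 4, 2108: 30 days (September has 30).
Oct 4, 2108 → Nov 4, 2108: 31 days (October has 31).
Nov 4, 2108 → Dec 4, 2108: 30 days (November has 30).
Dec 4, 2108 → Jan 4, 2109: 31 days (December has 31).
Jan 4, 2109 → Jan 5, 2109: 1 days.
Total: 673 days.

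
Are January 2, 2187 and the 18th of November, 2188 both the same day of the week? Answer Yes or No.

From Jan 2, 2187 to Nov 18, 2188 is 686 days.
686 mod 7 = 0, so they are the same weekday.
(Jan 2, 2187 is a Tuesday; Nov 18, 2188 is a Tuesday.)

Yes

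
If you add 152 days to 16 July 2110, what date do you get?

Jul has 31 days: +16 → Aug 1, 2110 (136 left).
Aug has 31 days: +31 → Sep 1, 2110 (105 left).
Sep has 30 days: +30 → Oct 1, 2110 (75 left).
Oct has 31 days: +31 → Nov 1, 2110 (44 left).
Nov has 30 days: +30 → Dec 1, 2110 (14 left).
+14 → Dec 15, 2110.

December 15, 2110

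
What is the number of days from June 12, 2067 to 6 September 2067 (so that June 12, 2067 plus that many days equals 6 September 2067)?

86

Jun 12, 2067 → Jul 12, 2067: 30 days (June has 30).
Jul 12, 2067 → Aug 12, 2067: 31 days (July has 31).
Aug 12, 2067 → Sep 6, 2067: 25 days.
Total: 86 days.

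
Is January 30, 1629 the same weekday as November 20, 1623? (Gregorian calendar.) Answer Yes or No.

From Nov 20, 1623 to Jan 30, 1629 is 1898 days.
1898 mod 7 = 1, so they are different weekdays.
(Nov 20, 1623 is a Monday; Jan 30, 1629 is a Tuesday.)

No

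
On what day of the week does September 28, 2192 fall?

Friday

January 1, 2192 is a Sunday.
Jan 1, 2192 → Feb 1, 2192: 31 days (January has 31).
Feb 1, 2192 → Mar 1, 2192: 29 days (February has 29).
Mar 1, 2192 → Apr 1, 2192: 31 days (March has 31).
Apr 1, 2192 → May 1, 2192: 30 days (April has 30).
May 1, 2192 → Jun 1, 2192: 31 days (May has 31).
Jun 1, 2192 → Jul 1, 2192: 30 days (June has 30).
Jul 1, 2192 → Aug 1, 2192: 31 days (July has 31).
Aug 1, 2192 → Sep 1, 2192: 31 days (August has 31).
Sep 1, 2192 → Sep 28, 2192: 27 days.
Total: 271 days.
271 mod 7 = 5, so Sunday + 5 = Friday.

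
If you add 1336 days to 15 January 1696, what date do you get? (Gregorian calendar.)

+366 (one year; includes Feb 29, 1696) → Jan 15, 1697 (970 left).
+365 (one year) → Jan 15, 1698 (605 left).
+365 (one year) → Jan 15, 1699 (240 left).
Jan has 31 days: +17 → Feb 1, 1699 (223 left).
Feb has 28 days: +28 → Mar 1, 1699 (195 left).
Mar has 31 days: +31 → Apr 1, 1699 (164 left).
Apr has 30 days: +30 → May 1, 1699 (134 left).
May has 31 days: +31 → Jun 1, 1699 (103 left).
Jun has 30 days: +30 → Jul 1, 1699 (73 left).
Jul has 31 days: +31 → Aug 1, 1699 (42 left).
Aug has 31 days: +31 → Sep 1, 1699 (11 left).
+11 → Sep 12, 1699.

September 12, 1699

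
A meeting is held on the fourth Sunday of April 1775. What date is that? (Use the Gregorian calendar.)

April 23, 1775

April 1, 1775 is a Saturday.
The first Sunday is therefore April 2 (1 days later).
The fourth Sunday is 2 + 3×7 = April 23.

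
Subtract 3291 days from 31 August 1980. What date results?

August 28, 1971

−366 (one year; includes Feb 29, 1980) → Aug 31, 1979 (2925 left).
−365 (one year) → Aug 31, 1978 (2560 left).
−365 (one year) → Aug 31, 1977 (2195 left).
−365 (one year) → Aug 31, 1976 (1830 left).
−366 (one year; includes Feb 29, 1976) → Aug 31, 1975 (1464 left).
−365 (one year) → Aug 31, 1974 (1099 left).
−365 (one year) → Aug 31, 1973 (734 left).
−365 (one year) → Aug 31, 1972 (369 left).
−31 → Jul 31, 1972 (end of Jul, 31 days; 338 left).
−31 → Jun 30, 1972 (end of Jun, 30 days; 307 left).
−30 → May 31, 1972 (end of May, 31 days; 277 left).
−31 → Apr 30, 1972 (end of Apr, 30 days; 246 left).
−30 → Mar 31, 1972 (end of Mar, 31 days; 216 left).
−31 → Feb 29, 1972 (end of Feb, 29 days; 185 left).
−29 → Jan 31, 1972 (end of Jan, 31 days; 156 left).
−31 → Dec 31, 1971 (end of Dec, 31 days; 125 left).
−31 → Nov 30, 1971 (end of Nov, 30 days; 94 left).
−30 → Oct 31, 1971 (end of Oct, 31 days; 64 left).
−31 → Sep 30, 1971 (end of Sep, 30 days; 33 left).
−30 → Aug 31, 1971 (end of Aug, 31 days; 3 left).
−3 → Aug 28, 1971.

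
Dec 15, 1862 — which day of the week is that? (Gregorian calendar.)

Monday

January 1, 1862 is a Wednesday.
Jan 1, 1862 → Feb 1, 1862: 31 days (January has 31).
Feb 1, 1862 → Mar 1, 1862: 28 days (February has 28).
Mar 1, 1862 → Apr 1, 1862: 31 days (March has 31).
Apr 1, 1862 → May 1, 1862: 30 days (April has 30).
May 1, 1862 → Jun 1, 1862: 31 days (May has 31).
Jun 1, 1862 → Jul 1, 1862: 30 days (June has 30).
Jul 1, 1862 → Aug 1, 1862: 31 days (July has 31).
Aug 1, 1862 → Sep 1, 1862: 31 days (August has 31).
Sep 1, 1862 → Oct 1, 1862: 30 days (September has 30).
Oct 1, 1862 → Nov 1, 1862: 31 days (October has 31).
Nov 1, 1862 → Dec 1, 1862: 30 days (November has 30).
Dec 1, 1862 → Dec 15, 1862: 14 days.
Total: 348 days.
348 mod 7 = 5, so Wednesday + 5 = Monday.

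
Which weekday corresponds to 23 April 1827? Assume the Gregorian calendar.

Doomsday rule: the anchor day for the 1800s is Friday. For year 27: 27÷12 = 2 r 3, and 3÷4 = 0, so 2+3+0 = 5.
Friday + 5 ≡ Wednesday — that's 1827's doomsday.
In April the doomsday date is Apr 4.
Apr 23 is 19 days after Apr 4; 19 mod 7 = 5, so Wednesday + 5 = Monday.

Monday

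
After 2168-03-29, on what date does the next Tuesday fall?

April 5, 2168

Mar 29, 2168 is a Tuesday.
From Tuesday to the next Tuesday is 7 days.
Mar 29, 2168 + 7 = Apr 5, 2168.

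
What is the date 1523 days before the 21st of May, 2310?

March 20, 2306

−365 (one year) → May 21, 2309 (1158 left).
−365 (one year) → May 21, 2308 (793 left).
−366 (one year; includes Feb 29, 2308) → May 21, 2307 (427 left).
−365 (one year) → May 21, 2306 (62 left).
−21 → Apr 30, 2306 (end of Apr, 30 days; 41 left).
−30 → Mar 31, 2306 (end of Mar, 31 days; 11 left).
−11 → Mar 20, 2306.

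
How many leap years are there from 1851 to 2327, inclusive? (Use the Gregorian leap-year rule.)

115

Multiples of 4 in [1851,2327]: 119.
Of those, multiples of 100: 5 (not leap unless ÷400).
Multiples of 400: 1.
Leap years = 119 − 5 + 1 = 115.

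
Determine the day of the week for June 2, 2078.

January 1, 2078 is a Saturday.
Jan 1, 2078 → Feb 1, 2078: 31 days (January has 31).
Feb 1, 2078 → Mar 1, 2078: 28 days (February has 28).
Mar 1, 2078 → Apr 1, 2078: 31 days (March has 31).
Apr 1, 2078 → May 1, 2078: 30 days (April has 30).
May 1, 2078 → Jun 1, 2078: 31 days (May has 31).
Jun 1, 2078 → Jun 2, 2078: 1 days.
Total: 152 days.
152 mod 7 = 5, so Saturday + 5 = Thursday.

Thursday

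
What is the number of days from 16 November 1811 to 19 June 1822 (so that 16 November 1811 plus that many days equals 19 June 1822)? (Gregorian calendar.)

Nov 16, 1811 → Nov 16, 1812: 366 days (Feb 29, 1812 is in that span).
Nov 16, 1812 → Nov 16, 1813: 365 days.
Nov 16, 1813 → Nov 16, 1814: 365 days.
Nov 16, 1814 → Nov 16, 1815: 365 days.
Nov 16, 1815 → Nov 16, 1816: 366 days (Feb 29, 1816 is in that span).
Nov 16, 1816 → Nov 16, 1817: 365 days.
Nov 16, 1817 → Nov 16, 1818: 365 days.
Nov 16, 1818 → Nov 16, 1819: 365 days.
Nov 16, 1819 → Nov 16, 1820: 366 days (Feb 29, 1820 is in that span).
Nov 16, 1820 → Nov 16, 1821: 365 days.
Nov 16, 1821 → Dec 16, 1821: 30 days (November has 30).
Dec 16, 1821 → Jan 16, 1822: 31 days (December has 31).
Jan 16, 1822 → Feb 16, 1822: 31 days (January has 31).
Feb 16, 1822 → Mar 16, 1822: 28 days (February has 28).
Mar 16, 1822 → Apr 16, 1822: 31 days (March has 31).
Apr 16, 1822 → May 16, 1822: 30 days (April has 30).
May 16, 1822 → Jun 16, 1822: 31 days (May has 31).
Jun 16, 1822 → Jun 19, 1822: 3 days.
Total: 3868 days.

3868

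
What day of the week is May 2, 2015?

Doomsday rule: the anchor day for the 2000s is Tuesday. For year 15: 15÷12 = 1 r 3, and 3÷4 = 0, so 1+3+0 = 4.
Tuesday + 4 ≡ Saturday — that's 2015's doomsday.
In May the doomsday date is May 9.
May 2 is 7 days before May 9; 7 mod 7 = 0, so Saturday − 0 = Saturday.

Saturday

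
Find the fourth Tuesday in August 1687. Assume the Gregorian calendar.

August 1, 1687 is a Friday.
The first Tuesday is therefore August 5 (4 days later).
The fourth Tuesday is 5 + 3×7 = August 26.

August 26, 1687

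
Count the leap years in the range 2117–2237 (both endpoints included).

29

Multiples of 4 in [2117,2237]: 30.
Of those, multiples of 100: 1 (not leap unless ÷400).
Multiples of 400: 0.
Leap years = 30 − 1 + 0 = 29.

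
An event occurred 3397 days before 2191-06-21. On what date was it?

March 3, 2182

−365 (one year) → Jun 21, 2190 (3032 left).
−365 (one year) → Jun 21, 2189 (2667 left).
−365 (one year) → Jun 21, 2188 (2302 left).
−366 (one year; includes Feb 29, 2188) → Jun 21, 2187 (1936 left).
−365 (one year) → Jun 21, 2186 (1571 left).
−365 (one year) → Jun 21, 2185 (1206 left).
−365 (one year) → Jun 21, 2184 (841 left).
−366 (one year; includes Feb 29, 2184) → Jun 21, 2183 (475 left).
−365 (one year) → Jun 21, 2182 (110 left).
−21 → May 31, 2182 (end of May, 31 days; 89 left).
−31 → Apr 30, 2182 (end of Apr, 30 days; 58 left).
−30 → Mar 31, 2182 (end of Mar, 31 days; 28 left).
−28 → Mar 3, 2182.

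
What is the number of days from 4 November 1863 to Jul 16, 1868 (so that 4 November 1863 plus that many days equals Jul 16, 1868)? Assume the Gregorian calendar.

Nov 4, 1863 → Nov 4, 1864: 366 days (Feb 29, 1864 is in that span).
Nov 4, 1864 → Nov 4, 1865: 365 days.
Nov 4, 1865 → Nov 4, 1866: 365 days.
Nov 4, 1866 → Nov 4, 1867: 365 days.
Nov 4, 1867 → Dec 4, 1867: 30 days (November has 30).
Dec 4, 1867 → Jan 4, 1868: 31 days (December has 31).
Jan 4, 1868 → Feb 4, 1868: 31 days (January has 31).
Feb 4, 1868 → Mar 4, 1868: 29 days (February has 29).
Mar 4, 1868 → Apr 4, 1868: 31 days (March has 31).
Apr 4, 1868 → May 4, 1868: 30 days (April has 30).
May 4, 1868 → Jun 4, 1868: 31 days (May has 31).
Jun 4, 1868 → Jul 4, 1868: 30 days (June has 30).
Jul 4, 1868 → Jul 16, 1868: 12 days.
Total: 1716 days.

1716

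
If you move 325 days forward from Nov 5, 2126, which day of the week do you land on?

Friday

First find the weekday of Nov 5, 2126. Doomsday rule: the anchor day for the 2100s is Sunday. For year 26: 26÷12 = 2 r 2, and 2÷4 = 0, so 2+2+0 = 4.
Sunday + 4 ≡ Thursday — that's 2126's doomsday.
In November the doomsday date is Nov 7.
Nov 5 is 2 days before Nov 7; 2 mod 7 = 2, so Thursday − 2 = Tuesday.
325 mod 7 = 3, so 325 days after a Tuesday is Tuesday + 3 = Friday.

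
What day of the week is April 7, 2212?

Tuesday

January 1, 2212 is a Wednesday.
Jan 1, 2212 → Feb 1, 2212: 31 days (January has 31).
Feb 1, 2212 → Mar 1, 2212: 29 days (February has 29).
Mar 1, 2212 → Apr 1, 2212: 31 days (March has 31).
Apr 1, 2212 → Apr 7, 2212: 6 days.
Total: 97 days.
97 mod 7 = 6, so Wednesday + 6 = Tuesday.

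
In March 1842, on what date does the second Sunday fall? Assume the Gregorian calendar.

March 13, 1842

March 1, 1842 is a Tuesday.
The first Sunday is therefore March 6 (5 days later).
The second Sunday is 6 + 1×7 = March 13.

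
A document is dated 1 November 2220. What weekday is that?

Doomsday rule: the anchor day for the 2200s is Friday. For year 20: 20÷12 = 1 r 8, and 8÷4 = 2, so 1+8+2 = 11.
Friday + 11 ≡ Tuesday — that's 2220's doomsday.
In November the doomsday date is Nov 7.
Nov 1 is 6 days before Nov 7; 6 mod 7 = 6, so Tuesday − 6 = Wednesday.

Wednesday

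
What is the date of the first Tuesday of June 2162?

June 1, 2162

June 1, 2162 is a Tuesday.
The first Tuesday is therefore June 1 (same day).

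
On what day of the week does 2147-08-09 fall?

Doomsday rule: the anchor day for the 2100s is Sunday. For year 47: 47÷12 = 3 r 11, and 11÷4 = 2, so 3+11+2 = 16.
Sunday + 16 ≡ Tuesday — that's 2147's doomsday.
In August the doomsday date is Aug 8.
Aug 9 is 1 day after Aug 8; 1 mod 7 = 1, so Tuesday + 1 = Wednesday.

Wednesday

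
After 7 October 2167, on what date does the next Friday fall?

October 9, 2167

Oct 7, 2167 is a Wednesday.
From Wednesday to the next Friday is 2 days.
Oct 7, 2167 + 2 = Oct 9, 2167.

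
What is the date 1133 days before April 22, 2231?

March 15, 2228

−365 (one year) → Apr 22, 2230 (768 left).
−365 (one year) → Apr 22, 2229 (403 left).
−365 (one year) → Apr 22, 2228 (38 left).
−22 → Mar 31, 2228 (end of Mar, 31 days; 16 left).
−16 → Mar 15, 2228.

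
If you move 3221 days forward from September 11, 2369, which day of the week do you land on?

Friday

First find the weekday of Sep 11, 2369. Doomsday rule: the anchor day for the 2300s is Wednesday. For year 69: 69÷12 = 5 r 9, and 9÷4 = 2, so 5+9+2 = 16.
Wednesday + 16 ≡ Friday — that's 2369's doomsday.
In September the doomsday date is Sep 5.
Sep 11 is 6 days after Sep 5; 6 mod 7 = 6, so Friday + 6 = Thursday.
3221 mod 7 = 1, so 3221 days after a Thursday is Thursday + 1 = Friday.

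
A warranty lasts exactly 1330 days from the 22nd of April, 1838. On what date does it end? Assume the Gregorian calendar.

December 12, 1841

+365 (one year) → Apr 22, 1839 (965 left).
+366 (one year; includes Feb 29, 1840) → Apr 22, 1840 (599 left).
+365 (one year) → Apr 22, 1841 (234 left).
Apr has 30 days: +9 → May 1, 1841 (225 left).
May has 31 days: +31 → Jun 1, 1841 (194 left).
Jun has 30 days: +30 → Jul 1, 1841 (164 left).
Jul has 31 days: +31 → Aug 1, 1841 (133 left).
Aug has 31 days: +31 → Sep 1, 1841 (102 left).
Sep has 30 days: +30 → Oct 1, 1841 (72 left).
Oct has 31 days: +31 → Nov 1, 1841 (41 left).
Nov has 30 days: +30 → Dec 1, 1841 (11 left).
+11 → Dec 12, 1841.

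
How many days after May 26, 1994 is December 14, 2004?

3855

May 26, 1994 → May 26, 1995: 365 days.
May 26, 1995 → May 26, 1996: 366 days (Feb 29, 1996 is in that span).
May 26, 1996 → May 26, 1997: 365 days.
May 26, 1997 → May 26, 1998: 365 days.
May 26, 1998 → May 26, 1999: 365 days.
May 26, 1999 → May 26, 2000: 366 days (Feb 29, 2000 is in that span).
May 26, 2000 → May 26, 2001: 365 days.
May 26, 2001 → May 26, 2002: 365 days.
May 26, 2002 → May 26, 2003: 365 days.
May 26, 2003 → May 26, 2004: 366 days (Feb 29, 2004 is in that span).
May 26, 2004 → Jun 26, 2004: 31 days (May has 31).
Jun 26, 2004 → Jul 26, 2004: 30 days (June has 30).
Jul 26, 2004 → Aug 26, 2004: 31 days (July has 31).
Aug 26, 2004 → Sep 26, 2004: 31 days (August has 31).
Sep 26, 2004 → Oct 26, 2004: 30 days (September has 30).
Oct 26, 2004 → Nov 26, 2004: 31 days (October has 31).
Nov 26, 2004 → Dec 14, 2004: 18 days.
Total: 3855 days.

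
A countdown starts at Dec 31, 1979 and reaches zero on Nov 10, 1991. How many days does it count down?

Dec 31, 1979 → Dec 31, 1980: 366 days (Feb 29, 1980 is in that span).
Dec 31, 1980 → Dec 31, 1981: 365 days.
Dec 31, 1981 → Dec 31, 1982: 365 days.
Dec 31, 1982 → Dec 31, 1983: 365 days.
Dec 31, 1983 → Dec 31, 1984: 366 days (Feb 29, 1984 is in that span).
Dec 31, 1984 → Dec 31, 1985: 365 days.
Dec 31, 1985 → Dec 31, 1986: 365 days.
Dec 31, 1986 → Dec 31, 1987: 365 days.
Dec 31, 1987 → Dec 31, 1988: 366 days (Feb 29, 1988 is in that span).
Dec 31, 1988 → Dec 31, 1989: 365 days.
Dec 31, 1989 → Dec 31, 1990: 365 days.
Dec 31, 1990 → Jan 31, 1991: 31 days (December has 31).
Jan 31, 1991 → Feb 28, 1991: 28 days (January has 31).
Feb 28, 1991 → Mar 28, 1991: 28 days (February has 28).
Mar 28, 1991 → Apr 28, 1991: 31 days (March has 31).
Apr 28, 1991 → May 28, 1991: 30 days (April has 30).
May 28, 1991 → Jun 28, 1991: 31 days (May has 31).
Jun 28, 1991 → Jul 28, 1991: 30 days (June has 30).
Jul 28, 1991 → Aug 28, 1991: 31 days (July has 31).
Aug 28, 1991 → Sep 28, 1991: 31 days (August has 31).
Sep 28, 1991 → Oct 28, 1991: 30 days (September has 30).
Oct 28, 1991 → Nov 10, 1991: 13 days.
Total: 4332 days.

4332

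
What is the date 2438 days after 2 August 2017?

+365 (one year) → Aug 2, 2018 (2073 left).
+365 (one year) → Aug 2, 2019 (1708 left).
+366 (one year; includes Feb 29, 2020) → Aug 2, 2020 (1342 left).
+365 (one year) → Aug 2, 2021 (977 left).
+365 (one year) → Aug 2, 2022 (612 left).
+365 (one year) → Aug 2, 2023 (247 left).
Aug has 31 days: +30 → Sep 1, 2023 (217 left).
Sep has 30 days: +30 → Oct 1, 2023 (187 left).
Oct has 31 days: +31 → Nov 1, 2023 (156 left).
Nov has 30 days: +30 → Dec 1, 2023 (126 left).
Dec has 31 days: +31 → Jan 1, 2024 (95 left).
Jan has 31 days: +31 → Feb 1, 2024 (64 left).
Feb has 29 days: +29 → Mar 1, 2024 (35 left).
Mar has 31 days: +31 → Apr 1, 2024 (4 left).
+4 → Apr 5, 2024.

April 5, 2024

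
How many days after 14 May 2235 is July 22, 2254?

May 14, 2235 → May 14, 2236: 366 days (Feb 29, 2236 is in that span).
May 14, 2236 → May 14, 2237: 365 days.
May 14, 2237 → May 14, 2238: 365 days.
May 14, 2238 → May 14, 2239: 365 days.
May 14, 2239 → May 14, 2240: 366 days (Feb 29, 2240 is in that span).
May 14, 2240 → May 14, 2241: 365 days.
May 14, 2241 → May 14, 2242: 365 days.
May 14, 2242 → May 14, 2243: 365 days.
May 14, 2243 → May 14, 2244: 366 days (Feb 29, 2244 is in that span).
May 14, 2244 → May 14, 2245: 365 days.
May 14, 2245 → May 14, 2246: 365 days.
May 14, 2246 → May 14, 2247: 365 days.
May 14, 2247 → May 14, 2248: 366 days (Feb 29, 2248 is in that span).
May 14, 2248 → May 14, 2249: 365 days.
May 14, 2249 → May 14, 2250: 365 days.
May 14, 2250 → May 14, 2251: 365 days.
May 14, 2251 → May 14, 2252: 366 days (Feb 29, 2252 is in that span).
May 14, 2252 → May 14, 2253: 365 days.
May 14, 2253 → May 14, 2254: 365 days.
May 14, 2254 → Jun 14, 2254: 31 days (May has 31).
Jun 14, 2254 → Jul 14, 2254: 30 days (June has 30).
Jul 14, 2254 → Jul 22, 2254: 8 days.
Total: 7009 days.

7009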